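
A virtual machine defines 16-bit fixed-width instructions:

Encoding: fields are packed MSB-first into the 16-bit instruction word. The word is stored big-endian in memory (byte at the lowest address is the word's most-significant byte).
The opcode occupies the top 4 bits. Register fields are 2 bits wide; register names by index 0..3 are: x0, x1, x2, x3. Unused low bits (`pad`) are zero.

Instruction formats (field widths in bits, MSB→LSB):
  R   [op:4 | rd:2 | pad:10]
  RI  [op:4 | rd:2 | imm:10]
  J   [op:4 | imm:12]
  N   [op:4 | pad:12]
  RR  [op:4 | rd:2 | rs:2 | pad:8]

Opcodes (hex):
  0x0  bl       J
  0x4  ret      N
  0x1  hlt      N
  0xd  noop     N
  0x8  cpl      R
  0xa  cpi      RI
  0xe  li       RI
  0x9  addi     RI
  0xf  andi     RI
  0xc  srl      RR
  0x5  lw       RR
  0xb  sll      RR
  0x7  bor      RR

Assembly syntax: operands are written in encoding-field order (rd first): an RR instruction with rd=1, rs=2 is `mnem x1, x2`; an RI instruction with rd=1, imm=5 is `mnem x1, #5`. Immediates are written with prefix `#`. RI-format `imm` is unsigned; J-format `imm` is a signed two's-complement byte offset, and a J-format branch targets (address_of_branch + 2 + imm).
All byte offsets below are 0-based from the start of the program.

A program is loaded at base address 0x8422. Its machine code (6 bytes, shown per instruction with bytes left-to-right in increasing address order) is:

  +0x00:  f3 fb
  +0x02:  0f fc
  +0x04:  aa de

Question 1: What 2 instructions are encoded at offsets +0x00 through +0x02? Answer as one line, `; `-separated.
+0x00: f3 fb ⇒ word 0xf3fb (big)
  op=0xf3fb>>12=0xf ⇒ andi (RI)
  rd: (w>>10)&0x3=0x0 → x0
  imm: (w>>0)&0x3ff=0x3fb → #1019
+0x02: 0f fc ⇒ word 0x0ffc (big)
  op=0x0ffc>>12=0x0 ⇒ bl (J)
  imm: (w>>0)&0xfff=0xffc (s12→-4) → #-4

andi x0, #1019; bl #-4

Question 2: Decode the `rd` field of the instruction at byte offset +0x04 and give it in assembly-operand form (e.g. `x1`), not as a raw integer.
x2

@+04  big-endian(aa de) = 0xaade
  top 4b → 0xa → cpi [RI]
  [11:10] rd=2 = x2
  [9:0] imm=734 = #734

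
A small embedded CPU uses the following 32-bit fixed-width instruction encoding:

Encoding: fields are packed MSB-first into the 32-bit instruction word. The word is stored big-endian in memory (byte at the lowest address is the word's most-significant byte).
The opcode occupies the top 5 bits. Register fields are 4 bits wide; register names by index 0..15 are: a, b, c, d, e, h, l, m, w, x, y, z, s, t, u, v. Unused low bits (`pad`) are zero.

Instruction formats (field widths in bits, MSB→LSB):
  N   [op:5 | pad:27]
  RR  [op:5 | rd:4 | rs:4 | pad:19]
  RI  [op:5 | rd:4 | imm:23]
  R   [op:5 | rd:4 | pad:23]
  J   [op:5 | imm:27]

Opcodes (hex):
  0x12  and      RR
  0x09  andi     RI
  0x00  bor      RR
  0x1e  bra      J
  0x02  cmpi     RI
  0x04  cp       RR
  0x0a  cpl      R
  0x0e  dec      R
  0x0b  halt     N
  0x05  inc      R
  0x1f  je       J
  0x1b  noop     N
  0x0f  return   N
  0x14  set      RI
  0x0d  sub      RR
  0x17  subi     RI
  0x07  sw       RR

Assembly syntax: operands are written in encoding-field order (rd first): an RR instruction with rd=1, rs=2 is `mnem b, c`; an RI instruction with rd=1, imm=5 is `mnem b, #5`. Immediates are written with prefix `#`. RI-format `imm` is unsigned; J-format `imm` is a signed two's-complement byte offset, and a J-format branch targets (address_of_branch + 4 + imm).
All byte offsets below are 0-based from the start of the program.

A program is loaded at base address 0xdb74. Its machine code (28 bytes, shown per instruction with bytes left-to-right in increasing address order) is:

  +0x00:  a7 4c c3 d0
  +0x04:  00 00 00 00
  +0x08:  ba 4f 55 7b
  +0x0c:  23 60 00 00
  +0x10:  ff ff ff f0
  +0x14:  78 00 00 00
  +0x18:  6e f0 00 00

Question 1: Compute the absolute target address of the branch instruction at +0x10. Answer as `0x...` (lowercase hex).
off 0x10: read ff ff ff f0 as big → 0xfffffff0
  op=0xfffffff0>>27=0x1f ⇒ je (J)
  imm@[26:0]=0x7fffff0 (s27→-16) ⇒ #-16
  target = base 0xdb74 + off 0x10 + 4 + imm -16 = 0xdb78

0xdb78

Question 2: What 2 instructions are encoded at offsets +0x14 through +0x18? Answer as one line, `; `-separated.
off 0x14: read 78 00 00 00 as big → 0x78000000
  opcode bits[31:27]=0xf: return/N
off 0x18: read 6e f0 00 00 as big → 0x6ef00000
  opcode bits[31:27]=0xd: sub/RR
  rd@[26:23]=0xd ⇒ t
  rs@[22:19]=0xe ⇒ u

return; sub t, u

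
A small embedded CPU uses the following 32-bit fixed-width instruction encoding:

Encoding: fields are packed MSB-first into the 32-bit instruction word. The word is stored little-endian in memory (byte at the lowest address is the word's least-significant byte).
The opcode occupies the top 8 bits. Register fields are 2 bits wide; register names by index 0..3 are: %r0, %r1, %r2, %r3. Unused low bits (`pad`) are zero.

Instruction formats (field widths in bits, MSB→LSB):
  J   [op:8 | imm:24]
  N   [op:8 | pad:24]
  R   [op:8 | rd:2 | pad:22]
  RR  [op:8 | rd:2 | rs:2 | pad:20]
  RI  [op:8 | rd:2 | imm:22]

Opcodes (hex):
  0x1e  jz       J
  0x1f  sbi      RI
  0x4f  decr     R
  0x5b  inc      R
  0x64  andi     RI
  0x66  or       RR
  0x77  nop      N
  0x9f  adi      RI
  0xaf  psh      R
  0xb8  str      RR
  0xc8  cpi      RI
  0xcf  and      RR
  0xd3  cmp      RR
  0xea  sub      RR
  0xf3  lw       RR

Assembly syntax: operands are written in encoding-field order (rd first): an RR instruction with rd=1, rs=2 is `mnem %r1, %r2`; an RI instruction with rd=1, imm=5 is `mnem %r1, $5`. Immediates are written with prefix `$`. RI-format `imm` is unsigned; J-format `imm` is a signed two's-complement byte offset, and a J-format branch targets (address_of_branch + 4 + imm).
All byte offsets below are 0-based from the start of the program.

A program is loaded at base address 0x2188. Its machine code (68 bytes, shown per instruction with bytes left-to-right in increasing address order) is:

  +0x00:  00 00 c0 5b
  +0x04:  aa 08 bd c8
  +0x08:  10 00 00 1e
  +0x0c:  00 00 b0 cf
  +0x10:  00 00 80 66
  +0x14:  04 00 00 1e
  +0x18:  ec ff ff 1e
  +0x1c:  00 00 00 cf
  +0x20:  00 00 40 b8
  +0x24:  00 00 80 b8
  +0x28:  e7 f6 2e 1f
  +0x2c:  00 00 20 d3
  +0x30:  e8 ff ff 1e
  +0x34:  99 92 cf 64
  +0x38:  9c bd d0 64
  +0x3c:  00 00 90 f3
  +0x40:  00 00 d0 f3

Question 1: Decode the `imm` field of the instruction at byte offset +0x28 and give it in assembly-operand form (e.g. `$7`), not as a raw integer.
$3077863

@+28  little-endian(e7 f6 2e 1f) = 0x1f2ef6e7
  top 8b → 0x1f → sbi [RI]
  rd: (w>>22)&0x3=0x0 → %r0
  imm: (w>>0)&0x3fffff=0x2ef6e7 → $3077863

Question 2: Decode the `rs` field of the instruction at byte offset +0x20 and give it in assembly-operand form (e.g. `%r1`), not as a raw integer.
@+20  little-endian(00 00 40 b8) = 0xb8400000
  op=0xb8400000>>24=0xb8 ⇒ str (RR)
  rd@[23:22]=0x1 ⇒ %r1
  rs@[21:20]=0x0 ⇒ %r0

%r0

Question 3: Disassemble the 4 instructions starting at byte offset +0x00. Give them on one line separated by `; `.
[00] 00 00 c0 5b → 0x5bc00000
  op=0x5bc00000>>24=0x5b ⇒ inc (R)
  rd@[23:22]=0x3 ⇒ %r3
[04] aa 08 bd c8 → 0xc8bd08aa
  op=0xc8bd08aa>>24=0xc8 ⇒ cpi (RI)
  rd@[23:22]=0x2 ⇒ %r2
  imm@[21:0]=0x3d08aa ⇒ $3999914
[08] 10 00 00 1e → 0x1e000010
  op=0x1e000010>>24=0x1e ⇒ jz (J)
  imm@[23:0]=0x10 ⇒ $16
[0c] 00 00 b0 cf → 0xcfb00000
  op=0xcfb00000>>24=0xcf ⇒ and (RR)
  rd@[23:22]=0x2 ⇒ %r2
  rs@[21:20]=0x3 ⇒ %r3

inc %r3; cpi %r2, $3999914; jz $16; and %r2, %r3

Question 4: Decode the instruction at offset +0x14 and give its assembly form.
off 0x14: read 04 00 00 1e as little → 0x1e000004
  opcode bits[31:24]=0x1e: jz/J
  imm: (w>>0)&0xffffff=0x4 → $4

jz $4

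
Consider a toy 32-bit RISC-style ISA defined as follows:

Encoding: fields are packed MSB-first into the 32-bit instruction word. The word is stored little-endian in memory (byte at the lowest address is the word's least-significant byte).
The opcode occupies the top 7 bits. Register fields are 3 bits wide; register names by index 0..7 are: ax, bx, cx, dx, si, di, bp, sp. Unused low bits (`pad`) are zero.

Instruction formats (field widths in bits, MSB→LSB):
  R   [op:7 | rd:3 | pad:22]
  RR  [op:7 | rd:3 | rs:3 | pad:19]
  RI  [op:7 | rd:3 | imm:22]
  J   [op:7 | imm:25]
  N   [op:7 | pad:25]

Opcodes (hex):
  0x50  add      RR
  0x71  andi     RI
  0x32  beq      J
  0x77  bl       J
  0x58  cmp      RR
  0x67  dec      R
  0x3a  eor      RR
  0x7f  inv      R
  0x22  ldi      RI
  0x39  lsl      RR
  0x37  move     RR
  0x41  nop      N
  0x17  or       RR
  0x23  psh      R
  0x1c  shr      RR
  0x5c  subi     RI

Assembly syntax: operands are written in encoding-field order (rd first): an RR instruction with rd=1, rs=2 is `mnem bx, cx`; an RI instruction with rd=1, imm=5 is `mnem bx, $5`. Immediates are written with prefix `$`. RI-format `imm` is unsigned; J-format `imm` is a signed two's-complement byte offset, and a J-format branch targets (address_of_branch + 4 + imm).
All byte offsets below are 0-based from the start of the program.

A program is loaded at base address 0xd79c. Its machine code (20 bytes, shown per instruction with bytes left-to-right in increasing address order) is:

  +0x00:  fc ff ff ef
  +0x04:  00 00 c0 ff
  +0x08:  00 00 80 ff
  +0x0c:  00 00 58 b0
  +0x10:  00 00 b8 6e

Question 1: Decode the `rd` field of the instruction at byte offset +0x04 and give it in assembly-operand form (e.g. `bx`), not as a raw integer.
sp

+0x04: 00 00 c0 ff ⇒ word 0xffc00000 (little)
  op=0xffc00000>>25=0x7f ⇒ inv (R)
  rd@[24:22]=0x7 ⇒ sp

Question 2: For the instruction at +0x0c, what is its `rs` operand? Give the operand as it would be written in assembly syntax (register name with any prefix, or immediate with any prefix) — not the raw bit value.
[0c] 00 00 58 b0 → 0xb0580000
  top 7b → 0x58 → cmp [RR]
  rd: (w>>22)&0x7=0x1 → bx
  rs: (w>>19)&0x7=0x3 → dx

dx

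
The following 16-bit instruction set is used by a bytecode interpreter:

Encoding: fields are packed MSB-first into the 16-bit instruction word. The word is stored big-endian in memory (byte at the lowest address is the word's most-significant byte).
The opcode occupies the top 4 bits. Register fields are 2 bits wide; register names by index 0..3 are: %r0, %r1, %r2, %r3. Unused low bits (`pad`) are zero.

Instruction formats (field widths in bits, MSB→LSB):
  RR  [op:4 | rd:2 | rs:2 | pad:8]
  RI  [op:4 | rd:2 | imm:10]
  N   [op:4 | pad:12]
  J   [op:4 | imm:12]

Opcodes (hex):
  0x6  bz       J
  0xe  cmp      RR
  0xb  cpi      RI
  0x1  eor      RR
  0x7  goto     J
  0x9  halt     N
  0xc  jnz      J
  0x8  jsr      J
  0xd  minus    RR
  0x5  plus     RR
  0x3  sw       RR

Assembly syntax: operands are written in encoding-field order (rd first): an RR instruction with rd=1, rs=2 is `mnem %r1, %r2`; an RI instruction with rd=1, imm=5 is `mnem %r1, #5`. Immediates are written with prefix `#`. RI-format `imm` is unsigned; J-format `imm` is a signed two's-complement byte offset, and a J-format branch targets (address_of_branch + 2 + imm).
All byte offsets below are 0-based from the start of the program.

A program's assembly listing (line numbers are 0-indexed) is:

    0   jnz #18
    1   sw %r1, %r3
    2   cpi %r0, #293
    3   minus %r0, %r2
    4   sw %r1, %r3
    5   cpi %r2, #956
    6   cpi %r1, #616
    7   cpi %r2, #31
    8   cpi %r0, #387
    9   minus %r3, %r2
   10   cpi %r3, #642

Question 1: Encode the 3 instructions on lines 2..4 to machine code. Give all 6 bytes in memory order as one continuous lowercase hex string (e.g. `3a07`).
b125d2003700

2. cpi fields op=0xb:4|rd=0:2|imm=293:10 → word b125h → b1 25
3. minus fields op=0xd:4|rd=0:2|rs=2:2|pad=0:8 → word d200h → d2 00
4. sw fields op=0x3:4|rd=1:2|rs=3:2|pad=0:8 → word 3700h → 37 00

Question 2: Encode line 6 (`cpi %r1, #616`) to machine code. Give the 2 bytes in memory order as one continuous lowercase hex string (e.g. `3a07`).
b668

L6: cpi op=0xb:4|rd=1:2|imm=616:10 ⇒ 0xb668 ⇒ big b6 68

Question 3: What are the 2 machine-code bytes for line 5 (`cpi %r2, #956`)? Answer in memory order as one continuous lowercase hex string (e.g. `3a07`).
bbbc

L5: cpi op=0xb:4|rd=2:2|imm=956:10 ⇒ 0xbbbc ⇒ big bb bc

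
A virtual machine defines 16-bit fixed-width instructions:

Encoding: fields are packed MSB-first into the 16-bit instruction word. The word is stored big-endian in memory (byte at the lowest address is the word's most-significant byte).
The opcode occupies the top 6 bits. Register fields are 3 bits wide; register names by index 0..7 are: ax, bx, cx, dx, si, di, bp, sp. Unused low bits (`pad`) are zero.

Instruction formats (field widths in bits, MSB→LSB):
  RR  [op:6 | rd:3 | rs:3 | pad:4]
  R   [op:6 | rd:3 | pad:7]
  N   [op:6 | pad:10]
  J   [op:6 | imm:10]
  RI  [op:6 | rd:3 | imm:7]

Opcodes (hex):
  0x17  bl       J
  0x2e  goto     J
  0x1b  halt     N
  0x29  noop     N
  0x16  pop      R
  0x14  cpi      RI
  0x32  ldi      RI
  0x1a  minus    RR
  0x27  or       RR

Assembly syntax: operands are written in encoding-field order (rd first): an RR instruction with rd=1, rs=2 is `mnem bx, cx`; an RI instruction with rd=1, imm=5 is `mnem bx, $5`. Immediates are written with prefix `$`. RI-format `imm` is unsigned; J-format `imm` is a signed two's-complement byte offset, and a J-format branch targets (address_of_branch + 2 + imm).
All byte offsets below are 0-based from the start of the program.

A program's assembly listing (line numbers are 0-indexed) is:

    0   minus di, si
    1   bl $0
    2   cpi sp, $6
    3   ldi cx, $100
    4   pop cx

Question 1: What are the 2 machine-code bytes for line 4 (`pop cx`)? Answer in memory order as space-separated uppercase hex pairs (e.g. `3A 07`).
59 00

4. pop fields op=0x16:6|rd=2:3|pad=0:7 → word 5900h → 59 00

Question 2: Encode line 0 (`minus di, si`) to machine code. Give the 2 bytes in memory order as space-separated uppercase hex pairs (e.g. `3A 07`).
L0: minus op=0x1a:6|rd=5:3|rs=4:3|pad=0:4 ⇒ 0x6ac0 ⇒ big 6a c0

6A C0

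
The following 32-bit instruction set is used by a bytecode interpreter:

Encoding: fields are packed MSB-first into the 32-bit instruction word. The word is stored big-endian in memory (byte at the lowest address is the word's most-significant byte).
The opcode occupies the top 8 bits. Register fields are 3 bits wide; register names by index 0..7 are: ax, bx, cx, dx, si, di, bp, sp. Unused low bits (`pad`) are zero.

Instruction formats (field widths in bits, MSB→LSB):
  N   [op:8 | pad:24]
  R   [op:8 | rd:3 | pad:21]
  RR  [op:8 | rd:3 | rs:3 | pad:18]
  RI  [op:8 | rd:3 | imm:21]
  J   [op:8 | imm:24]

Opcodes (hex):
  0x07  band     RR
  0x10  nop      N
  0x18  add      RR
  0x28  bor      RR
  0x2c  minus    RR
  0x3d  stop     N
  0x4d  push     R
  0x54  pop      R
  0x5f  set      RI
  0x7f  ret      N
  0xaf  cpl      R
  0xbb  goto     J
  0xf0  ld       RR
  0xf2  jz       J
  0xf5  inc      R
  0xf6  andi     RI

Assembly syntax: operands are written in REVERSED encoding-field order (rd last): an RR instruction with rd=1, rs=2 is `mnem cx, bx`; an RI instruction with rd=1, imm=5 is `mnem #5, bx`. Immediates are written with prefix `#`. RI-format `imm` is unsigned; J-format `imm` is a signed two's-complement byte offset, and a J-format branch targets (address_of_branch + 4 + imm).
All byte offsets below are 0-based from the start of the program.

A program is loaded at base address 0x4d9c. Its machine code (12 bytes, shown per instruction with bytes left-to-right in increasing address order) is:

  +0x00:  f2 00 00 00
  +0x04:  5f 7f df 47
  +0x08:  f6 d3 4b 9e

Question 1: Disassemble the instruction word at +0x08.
@+08  big-endian(f6 d3 4b 9e) = 0xf6d34b9e
  top 8b → 0xf6 → andi [RI]
  [23:21] rd=6 = bp
  [20:0] imm=1264542 = #1264542

andi #1264542, bp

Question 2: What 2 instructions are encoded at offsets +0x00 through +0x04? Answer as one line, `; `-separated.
@+00  big-endian(f2 00 00 00) = 0xf2000000
  op=0xf2000000>>24=0xf2 ⇒ jz (J)
  imm@[23:0]=0x0 ⇒ #0
@+04  big-endian(5f 7f df 47) = 0x5f7fdf47
  op=0x5f7fdf47>>24=0x5f ⇒ set (RI)
  rd@[23:21]=0x3 ⇒ dx
  imm@[20:0]=0x1fdf47 ⇒ #2088775

jz #0; set #2088775, dx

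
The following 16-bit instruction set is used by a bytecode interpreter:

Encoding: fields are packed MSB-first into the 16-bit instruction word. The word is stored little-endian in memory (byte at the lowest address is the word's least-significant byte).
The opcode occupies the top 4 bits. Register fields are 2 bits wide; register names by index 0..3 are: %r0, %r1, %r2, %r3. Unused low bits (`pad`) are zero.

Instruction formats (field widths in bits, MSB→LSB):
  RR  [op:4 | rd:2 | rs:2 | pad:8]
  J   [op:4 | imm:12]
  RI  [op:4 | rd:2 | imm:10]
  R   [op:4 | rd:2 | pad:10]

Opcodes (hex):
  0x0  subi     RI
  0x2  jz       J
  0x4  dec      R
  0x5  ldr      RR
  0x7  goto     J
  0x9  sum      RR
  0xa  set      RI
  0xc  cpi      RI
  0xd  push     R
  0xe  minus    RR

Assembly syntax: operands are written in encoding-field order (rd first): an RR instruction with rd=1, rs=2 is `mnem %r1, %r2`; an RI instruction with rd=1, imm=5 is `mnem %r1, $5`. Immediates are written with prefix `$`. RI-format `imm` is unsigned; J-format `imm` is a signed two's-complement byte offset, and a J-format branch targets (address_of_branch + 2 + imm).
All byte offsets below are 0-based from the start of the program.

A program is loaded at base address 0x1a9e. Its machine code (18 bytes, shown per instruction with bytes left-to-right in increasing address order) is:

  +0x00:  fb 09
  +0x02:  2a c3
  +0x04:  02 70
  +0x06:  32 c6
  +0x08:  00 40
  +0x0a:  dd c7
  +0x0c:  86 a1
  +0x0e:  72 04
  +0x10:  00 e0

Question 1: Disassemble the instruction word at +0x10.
+0x10: 00 e0 ⇒ word 0xe000 (little)
  opcode bits[15:12]=0xe: minus/RR
  rd: (w>>10)&0x3=0x0 → %r0
  rs: (w>>8)&0x3=0x0 → %r0

minus %r0, %r0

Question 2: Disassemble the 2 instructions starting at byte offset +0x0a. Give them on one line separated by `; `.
cpi %r1, $989; set %r0, $390

off 0x0a: read dd c7 as little → 0xc7dd
  top 4b → 0xc → cpi [RI]
  [11:10] rd=1 = %r1
  [9:0] imm=989 = $989
off 0x0c: read 86 a1 as little → 0xa186
  top 4b → 0xa → set [RI]
  [11:10] rd=0 = %r0
  [9:0] imm=390 = $390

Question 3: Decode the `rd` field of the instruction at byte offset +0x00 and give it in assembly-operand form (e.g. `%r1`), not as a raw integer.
%r2

+0x00: fb 09 ⇒ word 0x09fb (little)
  opcode bits[15:12]=0x0: subi/RI
  rd@[11:10]=0x2 ⇒ %r2
  imm@[9:0]=0x1fb ⇒ $507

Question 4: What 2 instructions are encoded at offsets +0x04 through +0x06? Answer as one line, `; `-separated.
off 0x04: read 02 70 as little → 0x7002
  op=0x7002>>12=0x7 ⇒ goto (J)
  imm@[11:0]=0x2 ⇒ $2
off 0x06: read 32 c6 as little → 0xc632
  op=0xc632>>12=0xc ⇒ cpi (RI)
  rd@[11:10]=0x1 ⇒ %r1
  imm@[9:0]=0x232 ⇒ $562

goto $2; cpi %r1, $562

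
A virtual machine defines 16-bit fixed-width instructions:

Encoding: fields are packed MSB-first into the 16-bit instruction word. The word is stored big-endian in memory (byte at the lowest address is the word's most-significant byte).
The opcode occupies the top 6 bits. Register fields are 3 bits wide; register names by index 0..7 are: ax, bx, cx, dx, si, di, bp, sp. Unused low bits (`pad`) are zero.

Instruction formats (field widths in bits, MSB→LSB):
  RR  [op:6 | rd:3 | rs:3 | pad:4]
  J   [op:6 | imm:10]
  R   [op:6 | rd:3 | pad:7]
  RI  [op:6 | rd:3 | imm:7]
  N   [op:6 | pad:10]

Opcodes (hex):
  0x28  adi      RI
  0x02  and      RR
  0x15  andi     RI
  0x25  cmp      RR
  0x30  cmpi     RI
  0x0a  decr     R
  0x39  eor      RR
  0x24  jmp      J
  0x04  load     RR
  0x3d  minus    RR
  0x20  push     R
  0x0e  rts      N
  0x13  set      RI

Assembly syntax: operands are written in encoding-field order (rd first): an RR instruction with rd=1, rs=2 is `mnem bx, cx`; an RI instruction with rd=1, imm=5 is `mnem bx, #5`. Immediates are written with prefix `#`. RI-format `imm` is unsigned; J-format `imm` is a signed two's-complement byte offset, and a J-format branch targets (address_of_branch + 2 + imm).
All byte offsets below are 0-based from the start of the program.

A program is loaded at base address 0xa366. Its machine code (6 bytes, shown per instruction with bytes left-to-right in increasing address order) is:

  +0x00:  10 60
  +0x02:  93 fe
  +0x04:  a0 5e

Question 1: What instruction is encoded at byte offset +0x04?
adi ax, #94

[04] a0 5e → 0xa05e
  top 6b → 0x28 → adi [RI]
  rd@[9:7]=0x0 ⇒ ax
  imm@[6:0]=0x5e ⇒ #94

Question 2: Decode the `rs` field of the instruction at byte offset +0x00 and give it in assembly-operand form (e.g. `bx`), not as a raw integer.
bp

+0x00: 10 60 ⇒ word 0x1060 (big)
  top 6b → 0x4 → load [RR]
  [9:7] rd=0 = ax
  [6:4] rs=6 = bp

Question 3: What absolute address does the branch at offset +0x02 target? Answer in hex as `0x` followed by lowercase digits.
0xa368

off 0x02: read 93 fe as big → 0x93fe
  top 6b → 0x24 → jmp [J]
  [9:0] imm=1022 (s10→-2) = #-2
  target = base 0xa366 + off 0x02 + 2 + imm -2 = 0xa368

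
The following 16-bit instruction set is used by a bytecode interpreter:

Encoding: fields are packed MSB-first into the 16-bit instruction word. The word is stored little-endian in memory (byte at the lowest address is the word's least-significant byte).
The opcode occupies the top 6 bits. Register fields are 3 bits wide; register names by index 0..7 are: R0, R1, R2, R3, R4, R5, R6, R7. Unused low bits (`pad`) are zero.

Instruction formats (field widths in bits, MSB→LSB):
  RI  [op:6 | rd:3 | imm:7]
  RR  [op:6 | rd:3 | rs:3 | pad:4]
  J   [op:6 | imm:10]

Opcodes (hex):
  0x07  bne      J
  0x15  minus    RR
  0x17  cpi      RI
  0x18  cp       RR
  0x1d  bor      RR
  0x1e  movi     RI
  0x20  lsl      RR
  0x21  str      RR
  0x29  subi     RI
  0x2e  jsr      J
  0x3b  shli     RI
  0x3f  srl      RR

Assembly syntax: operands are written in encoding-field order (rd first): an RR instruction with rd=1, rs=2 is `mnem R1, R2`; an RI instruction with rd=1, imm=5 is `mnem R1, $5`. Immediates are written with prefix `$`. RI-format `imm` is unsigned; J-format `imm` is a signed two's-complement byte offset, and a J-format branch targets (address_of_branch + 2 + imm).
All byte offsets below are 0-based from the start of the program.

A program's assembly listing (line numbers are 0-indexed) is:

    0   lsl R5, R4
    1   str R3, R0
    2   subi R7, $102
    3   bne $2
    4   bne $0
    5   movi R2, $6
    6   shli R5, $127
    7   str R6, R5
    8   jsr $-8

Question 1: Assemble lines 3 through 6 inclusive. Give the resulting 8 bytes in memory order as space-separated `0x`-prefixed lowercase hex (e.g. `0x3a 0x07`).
0x02 0x1c 0x00 0x1c 0x06 0x79 0xff 0xee

3. bne fields op=0x7:6|imm=2:10 → word 1c02h → 02 1c
4. bne fields op=0x7:6|imm=0:10 → word 1c00h → 00 1c
5. movi fields op=0x1e:6|rd=2:3|imm=6:7 → word 7906h → 06 79
6. shli fields op=0x3b:6|rd=5:3|imm=127:7 → word eeffh → ff ee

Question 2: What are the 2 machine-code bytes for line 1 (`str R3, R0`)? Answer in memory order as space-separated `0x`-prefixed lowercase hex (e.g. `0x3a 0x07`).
L1: str op=0x21:6|rd=3:3|rs=0:3|pad=0:4 ⇒ 0x8580 ⇒ little 80 85

0x80 0x85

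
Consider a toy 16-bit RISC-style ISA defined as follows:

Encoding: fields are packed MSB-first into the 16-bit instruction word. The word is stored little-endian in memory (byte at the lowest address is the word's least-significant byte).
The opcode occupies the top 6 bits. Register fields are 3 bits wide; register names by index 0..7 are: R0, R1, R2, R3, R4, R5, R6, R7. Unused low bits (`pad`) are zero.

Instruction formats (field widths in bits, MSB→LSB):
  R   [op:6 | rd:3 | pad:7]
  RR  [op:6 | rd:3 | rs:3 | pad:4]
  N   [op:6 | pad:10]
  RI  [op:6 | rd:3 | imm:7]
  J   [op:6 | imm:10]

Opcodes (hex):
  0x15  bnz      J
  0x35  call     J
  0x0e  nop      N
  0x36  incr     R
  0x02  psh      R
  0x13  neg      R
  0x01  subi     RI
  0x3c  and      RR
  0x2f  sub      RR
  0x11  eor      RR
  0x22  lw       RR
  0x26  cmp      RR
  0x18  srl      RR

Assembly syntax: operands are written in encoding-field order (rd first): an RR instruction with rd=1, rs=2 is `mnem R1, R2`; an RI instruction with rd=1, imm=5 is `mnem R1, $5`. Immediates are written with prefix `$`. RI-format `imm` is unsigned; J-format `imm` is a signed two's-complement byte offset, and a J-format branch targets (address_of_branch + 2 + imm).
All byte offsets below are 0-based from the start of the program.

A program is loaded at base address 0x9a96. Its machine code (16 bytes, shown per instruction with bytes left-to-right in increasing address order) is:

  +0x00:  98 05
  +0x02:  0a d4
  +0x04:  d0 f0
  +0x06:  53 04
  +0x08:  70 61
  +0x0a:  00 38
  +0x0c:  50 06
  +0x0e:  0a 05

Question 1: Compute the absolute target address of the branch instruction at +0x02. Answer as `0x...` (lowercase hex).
off 0x02: read 0a d4 as little → 0xd40a
  op=0xd40a>>10=0x35 ⇒ call (J)
  imm: (w>>0)&0x3ff=0xa → $10
  target = base 0x9a96 + off 0x02 + 2 + imm 10 = 0x9aa4

0x9aa4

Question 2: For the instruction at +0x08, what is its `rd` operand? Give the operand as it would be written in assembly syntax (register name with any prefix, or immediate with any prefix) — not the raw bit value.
R2

[08] 70 61 → 0x6170
  opcode bits[15:10]=0x18: srl/RR
  rd@[9:7]=0x2 ⇒ R2
  rs@[6:4]=0x7 ⇒ R7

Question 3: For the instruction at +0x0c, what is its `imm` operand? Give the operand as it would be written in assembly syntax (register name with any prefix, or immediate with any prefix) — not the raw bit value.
$80

+0x0c: 50 06 ⇒ word 0x0650 (little)
  top 6b → 0x1 → subi [RI]
  rd@[9:7]=0x4 ⇒ R4
  imm@[6:0]=0x50 ⇒ $80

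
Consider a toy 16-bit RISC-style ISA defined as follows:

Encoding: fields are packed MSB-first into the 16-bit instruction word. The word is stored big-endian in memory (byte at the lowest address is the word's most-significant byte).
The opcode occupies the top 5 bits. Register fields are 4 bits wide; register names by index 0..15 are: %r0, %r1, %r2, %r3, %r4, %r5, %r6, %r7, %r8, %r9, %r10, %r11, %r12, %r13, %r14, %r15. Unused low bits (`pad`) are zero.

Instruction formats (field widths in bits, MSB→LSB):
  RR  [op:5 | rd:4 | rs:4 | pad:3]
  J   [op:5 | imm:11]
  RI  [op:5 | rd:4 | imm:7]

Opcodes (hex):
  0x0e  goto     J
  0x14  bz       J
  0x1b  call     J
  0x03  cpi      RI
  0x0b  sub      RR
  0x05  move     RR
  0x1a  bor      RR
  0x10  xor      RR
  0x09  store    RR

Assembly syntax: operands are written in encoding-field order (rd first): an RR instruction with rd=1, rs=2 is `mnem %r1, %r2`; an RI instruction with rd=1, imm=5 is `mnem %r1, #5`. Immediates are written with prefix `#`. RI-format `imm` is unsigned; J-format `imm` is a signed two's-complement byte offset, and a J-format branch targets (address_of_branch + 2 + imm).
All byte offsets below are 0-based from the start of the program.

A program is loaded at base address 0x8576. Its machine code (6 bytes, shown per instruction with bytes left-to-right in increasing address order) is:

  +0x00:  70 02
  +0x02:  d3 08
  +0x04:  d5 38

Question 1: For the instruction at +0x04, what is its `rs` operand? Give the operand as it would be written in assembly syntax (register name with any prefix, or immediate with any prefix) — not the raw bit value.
%r7

+0x04: d5 38 ⇒ word 0xd538 (big)
  top 5b → 0x1a → bor [RR]
  [10:7] rd=10 = %r10
  [6:3] rs=7 = %r7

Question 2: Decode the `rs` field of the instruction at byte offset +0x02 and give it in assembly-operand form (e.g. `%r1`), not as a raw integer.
+0x02: d3 08 ⇒ word 0xd308 (big)
  top 5b → 0x1a → bor [RR]
  [10:7] rd=6 = %r6
  [6:3] rs=1 = %r1

%r1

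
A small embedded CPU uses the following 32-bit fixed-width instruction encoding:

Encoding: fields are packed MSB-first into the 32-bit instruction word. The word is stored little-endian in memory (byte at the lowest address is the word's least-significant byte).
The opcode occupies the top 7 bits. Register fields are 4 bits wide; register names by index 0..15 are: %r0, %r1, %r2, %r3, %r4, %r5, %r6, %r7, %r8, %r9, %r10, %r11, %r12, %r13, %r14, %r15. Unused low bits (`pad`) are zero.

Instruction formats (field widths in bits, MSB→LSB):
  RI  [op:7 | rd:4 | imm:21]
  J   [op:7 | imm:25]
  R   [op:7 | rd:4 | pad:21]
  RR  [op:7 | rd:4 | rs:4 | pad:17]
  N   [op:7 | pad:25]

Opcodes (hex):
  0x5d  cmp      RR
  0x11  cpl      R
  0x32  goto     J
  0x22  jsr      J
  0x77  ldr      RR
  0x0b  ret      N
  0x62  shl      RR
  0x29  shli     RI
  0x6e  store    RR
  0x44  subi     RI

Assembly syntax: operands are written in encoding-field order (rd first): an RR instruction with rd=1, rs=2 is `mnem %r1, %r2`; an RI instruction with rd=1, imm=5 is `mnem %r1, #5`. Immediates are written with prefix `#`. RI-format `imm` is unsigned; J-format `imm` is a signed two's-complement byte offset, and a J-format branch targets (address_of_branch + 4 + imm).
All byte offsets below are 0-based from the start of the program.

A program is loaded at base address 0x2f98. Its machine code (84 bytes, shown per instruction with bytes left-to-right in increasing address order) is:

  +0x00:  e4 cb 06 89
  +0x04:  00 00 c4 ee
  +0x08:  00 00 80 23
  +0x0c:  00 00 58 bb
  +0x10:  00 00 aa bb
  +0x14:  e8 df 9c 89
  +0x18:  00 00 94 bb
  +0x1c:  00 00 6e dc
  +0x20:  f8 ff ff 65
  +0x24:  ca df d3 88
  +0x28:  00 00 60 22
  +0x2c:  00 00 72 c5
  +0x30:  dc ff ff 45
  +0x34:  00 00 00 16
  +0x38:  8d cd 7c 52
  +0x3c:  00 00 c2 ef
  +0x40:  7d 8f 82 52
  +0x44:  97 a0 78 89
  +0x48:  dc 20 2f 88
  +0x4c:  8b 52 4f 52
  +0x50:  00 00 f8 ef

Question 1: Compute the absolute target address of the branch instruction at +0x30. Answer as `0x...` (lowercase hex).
[30] dc ff ff 45 → 0x45ffffdc
  op=0x45ffffdc>>25=0x22 ⇒ jsr (J)
  [24:0] imm=33554396 (s25→-36) = #-36
  target = base 0x2f98 + off 0x30 + 4 + imm -36 = 0x2fa8

0x2fa8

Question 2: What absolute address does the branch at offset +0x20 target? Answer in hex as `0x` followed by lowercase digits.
@+20  little-endian(f8 ff ff 65) = 0x65fffff8
  opcode bits[31:25]=0x32: goto/J
  [24:0] imm=33554424 (s25→-8) = #-8
  target = base 0x2f98 + off 0x20 + 4 + imm -8 = 0x2fb4

0x2fb4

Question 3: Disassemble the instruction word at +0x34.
+0x34: 00 00 00 16 ⇒ word 0x16000000 (little)
  opcode bits[31:25]=0xb: ret/N

ret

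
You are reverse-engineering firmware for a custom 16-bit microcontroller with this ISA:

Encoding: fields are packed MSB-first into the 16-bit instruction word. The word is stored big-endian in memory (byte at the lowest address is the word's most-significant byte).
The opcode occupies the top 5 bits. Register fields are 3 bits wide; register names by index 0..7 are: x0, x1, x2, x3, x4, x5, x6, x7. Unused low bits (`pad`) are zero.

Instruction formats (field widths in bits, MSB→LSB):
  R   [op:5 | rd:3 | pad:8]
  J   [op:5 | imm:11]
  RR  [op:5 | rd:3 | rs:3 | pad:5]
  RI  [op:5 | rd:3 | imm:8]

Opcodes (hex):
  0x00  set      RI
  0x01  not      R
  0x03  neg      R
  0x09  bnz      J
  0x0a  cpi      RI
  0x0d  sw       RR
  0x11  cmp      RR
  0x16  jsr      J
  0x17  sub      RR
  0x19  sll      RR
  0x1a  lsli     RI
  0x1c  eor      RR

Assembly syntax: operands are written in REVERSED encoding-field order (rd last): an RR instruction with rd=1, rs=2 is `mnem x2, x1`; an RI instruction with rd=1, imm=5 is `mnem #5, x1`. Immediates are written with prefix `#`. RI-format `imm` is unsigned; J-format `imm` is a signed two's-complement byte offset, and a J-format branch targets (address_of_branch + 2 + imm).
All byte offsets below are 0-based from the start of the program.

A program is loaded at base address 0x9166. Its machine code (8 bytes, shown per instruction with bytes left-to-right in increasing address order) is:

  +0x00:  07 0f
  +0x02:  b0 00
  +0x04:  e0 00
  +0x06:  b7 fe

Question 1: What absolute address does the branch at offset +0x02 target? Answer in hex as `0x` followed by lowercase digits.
0x916a

off 0x02: read b0 00 as big → 0xb000
  opcode bits[15:11]=0x16: jsr/J
  [10:0] imm=0 = #0
  target = base 0x9166 + off 0x02 + 2 + imm 0 = 0x916a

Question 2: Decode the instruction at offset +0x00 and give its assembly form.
@+00  big-endian(07 0f) = 0x070f
  top 5b → 0x0 → set [RI]
  rd: (w>>8)&0x7=0x7 → x7
  imm: (w>>0)&0xff=0xf → #15

set #15, x7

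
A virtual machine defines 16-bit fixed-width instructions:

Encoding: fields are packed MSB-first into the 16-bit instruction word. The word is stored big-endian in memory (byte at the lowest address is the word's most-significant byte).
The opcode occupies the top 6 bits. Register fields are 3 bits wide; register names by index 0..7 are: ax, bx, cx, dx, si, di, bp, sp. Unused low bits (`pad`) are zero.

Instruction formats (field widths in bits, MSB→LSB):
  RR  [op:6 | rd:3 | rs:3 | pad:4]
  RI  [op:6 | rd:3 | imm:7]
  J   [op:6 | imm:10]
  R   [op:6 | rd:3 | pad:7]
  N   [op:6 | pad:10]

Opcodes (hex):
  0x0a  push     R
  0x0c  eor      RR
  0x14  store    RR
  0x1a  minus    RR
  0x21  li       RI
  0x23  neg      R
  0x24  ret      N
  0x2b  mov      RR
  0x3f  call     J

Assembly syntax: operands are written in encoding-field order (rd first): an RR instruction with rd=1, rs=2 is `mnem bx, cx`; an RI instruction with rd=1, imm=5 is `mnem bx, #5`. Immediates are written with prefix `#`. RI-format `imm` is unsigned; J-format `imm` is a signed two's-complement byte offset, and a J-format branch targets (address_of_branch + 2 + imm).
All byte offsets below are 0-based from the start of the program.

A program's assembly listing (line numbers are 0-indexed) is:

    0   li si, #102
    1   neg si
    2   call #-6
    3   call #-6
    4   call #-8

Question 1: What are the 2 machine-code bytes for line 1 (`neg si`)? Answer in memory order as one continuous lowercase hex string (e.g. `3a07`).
8e00

1. neg fields op=0x23:6|rd=4:3|pad=0:7 → word 8e00h → 8e 00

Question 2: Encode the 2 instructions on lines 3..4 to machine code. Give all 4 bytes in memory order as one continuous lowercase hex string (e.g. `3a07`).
3. call fields op=0x3f:6|imm=-6:10 → word fffah → ff fa
4. call fields op=0x3f:6|imm=-8:10 → word fff8h → ff f8

fffafff8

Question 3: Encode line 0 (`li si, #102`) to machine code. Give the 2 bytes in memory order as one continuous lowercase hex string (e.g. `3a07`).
8666

L0: li op=0x21:6|rd=4:3|imm=102:7 ⇒ 0x8666 ⇒ big 86 66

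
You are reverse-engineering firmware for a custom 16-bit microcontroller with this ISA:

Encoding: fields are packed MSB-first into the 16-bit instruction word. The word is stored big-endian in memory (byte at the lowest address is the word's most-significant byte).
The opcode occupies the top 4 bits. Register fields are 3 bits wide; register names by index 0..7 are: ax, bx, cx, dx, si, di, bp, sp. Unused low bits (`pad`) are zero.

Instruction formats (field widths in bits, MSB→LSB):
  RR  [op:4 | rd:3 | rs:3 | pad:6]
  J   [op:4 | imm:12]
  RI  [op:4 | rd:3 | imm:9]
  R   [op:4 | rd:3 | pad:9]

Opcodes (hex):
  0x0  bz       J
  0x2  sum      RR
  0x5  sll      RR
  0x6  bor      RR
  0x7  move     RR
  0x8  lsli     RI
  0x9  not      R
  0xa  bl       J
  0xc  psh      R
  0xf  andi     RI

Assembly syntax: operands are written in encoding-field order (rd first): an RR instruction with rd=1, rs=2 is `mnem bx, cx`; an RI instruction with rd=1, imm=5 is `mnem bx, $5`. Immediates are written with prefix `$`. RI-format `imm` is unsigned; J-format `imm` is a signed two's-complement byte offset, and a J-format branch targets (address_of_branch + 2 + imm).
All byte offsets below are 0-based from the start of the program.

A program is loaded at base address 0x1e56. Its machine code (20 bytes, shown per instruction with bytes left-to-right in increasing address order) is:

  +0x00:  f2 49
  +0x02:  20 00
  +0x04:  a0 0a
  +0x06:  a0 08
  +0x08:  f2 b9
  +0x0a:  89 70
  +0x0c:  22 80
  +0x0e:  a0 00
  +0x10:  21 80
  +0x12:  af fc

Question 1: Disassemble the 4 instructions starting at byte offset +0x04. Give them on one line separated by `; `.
off 0x04: read a0 0a as big → 0xa00a
  opcode bits[15:12]=0xa: bl/J
  [11:0] imm=10 = $10
off 0x06: read a0 08 as big → 0xa008
  opcode bits[15:12]=0xa: bl/J
  [11:0] imm=8 = $8
off 0x08: read f2 b9 as big → 0xf2b9
  opcode bits[15:12]=0xf: andi/RI
  [11:9] rd=1 = bx
  [8:0] imm=185 = $185
off 0x0a: read 89 70 as big → 0x8970
  opcode bits[15:12]=0x8: lsli/RI
  [11:9] rd=4 = si
  [8:0] imm=368 = $368

bl $10; bl $8; andi bx, $185; lsli si, $368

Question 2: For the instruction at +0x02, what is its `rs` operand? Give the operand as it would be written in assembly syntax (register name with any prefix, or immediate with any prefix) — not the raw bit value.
ax

+0x02: 20 00 ⇒ word 0x2000 (big)
  top 4b → 0x2 → sum [RR]
  [11:9] rd=0 = ax
  [8:6] rs=0 = ax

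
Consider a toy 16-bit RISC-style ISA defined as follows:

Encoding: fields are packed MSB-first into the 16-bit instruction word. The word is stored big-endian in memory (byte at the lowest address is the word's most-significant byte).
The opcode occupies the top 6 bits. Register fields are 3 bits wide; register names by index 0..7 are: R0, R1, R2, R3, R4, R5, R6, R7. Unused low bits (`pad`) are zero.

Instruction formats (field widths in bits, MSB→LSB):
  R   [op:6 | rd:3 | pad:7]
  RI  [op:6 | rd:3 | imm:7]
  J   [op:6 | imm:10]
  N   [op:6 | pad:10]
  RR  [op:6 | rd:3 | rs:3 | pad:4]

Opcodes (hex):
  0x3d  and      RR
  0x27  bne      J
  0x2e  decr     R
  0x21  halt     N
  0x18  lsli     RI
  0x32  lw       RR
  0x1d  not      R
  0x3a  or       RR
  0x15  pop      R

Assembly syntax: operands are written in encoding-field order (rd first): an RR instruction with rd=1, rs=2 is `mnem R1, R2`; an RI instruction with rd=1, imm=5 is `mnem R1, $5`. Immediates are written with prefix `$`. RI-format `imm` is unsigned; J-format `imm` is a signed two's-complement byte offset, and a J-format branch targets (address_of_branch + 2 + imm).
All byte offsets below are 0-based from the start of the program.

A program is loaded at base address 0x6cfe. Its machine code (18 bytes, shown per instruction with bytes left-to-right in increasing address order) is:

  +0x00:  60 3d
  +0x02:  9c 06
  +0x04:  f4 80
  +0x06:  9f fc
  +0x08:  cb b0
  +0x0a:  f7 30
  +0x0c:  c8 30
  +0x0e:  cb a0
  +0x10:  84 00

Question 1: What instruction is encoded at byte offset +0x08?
off 0x08: read cb b0 as big → 0xcbb0
  op=0xcbb0>>10=0x32 ⇒ lw (RR)
  rd@[9:7]=0x7 ⇒ R7
  rs@[6:4]=0x3 ⇒ R3

lw R7, R3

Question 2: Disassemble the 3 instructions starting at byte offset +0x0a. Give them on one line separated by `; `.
and R6, R3; lw R0, R3; lw R7, R2

+0x0a: f7 30 ⇒ word 0xf730 (big)
  op=0xf730>>10=0x3d ⇒ and (RR)
  [9:7] rd=6 = R6
  [6:4] rs=3 = R3
+0x0c: c8 30 ⇒ word 0xc830 (big)
  op=0xc830>>10=0x32 ⇒ lw (RR)
  [9:7] rd=0 = R0
  [6:4] rs=3 = R3
+0x0e: cb a0 ⇒ word 0xcba0 (big)
  op=0xcba0>>10=0x32 ⇒ lw (RR)
  [9:7] rd=7 = R7
  [6:4] rs=2 = R2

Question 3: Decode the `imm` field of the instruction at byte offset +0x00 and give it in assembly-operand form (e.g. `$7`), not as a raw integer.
$61

[00] 60 3d → 0x603d
  top 6b → 0x18 → lsli [RI]
  rd@[9:7]=0x0 ⇒ R0
  imm@[6:0]=0x3d ⇒ $61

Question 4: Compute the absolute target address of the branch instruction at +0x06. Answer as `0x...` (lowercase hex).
0x6d02

+0x06: 9f fc ⇒ word 0x9ffc (big)
  op=0x9ffc>>10=0x27 ⇒ bne (J)
  [9:0] imm=1020 (s10→-4) = $-4
  target = base 0x6cfe + off 0x06 + 2 + imm -4 = 0x6d02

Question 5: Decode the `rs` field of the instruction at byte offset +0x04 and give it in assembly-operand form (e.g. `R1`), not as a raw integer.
off 0x04: read f4 80 as big → 0xf480
  opcode bits[15:10]=0x3d: and/RR
  [9:7] rd=1 = R1
  [6:4] rs=0 = R0

R0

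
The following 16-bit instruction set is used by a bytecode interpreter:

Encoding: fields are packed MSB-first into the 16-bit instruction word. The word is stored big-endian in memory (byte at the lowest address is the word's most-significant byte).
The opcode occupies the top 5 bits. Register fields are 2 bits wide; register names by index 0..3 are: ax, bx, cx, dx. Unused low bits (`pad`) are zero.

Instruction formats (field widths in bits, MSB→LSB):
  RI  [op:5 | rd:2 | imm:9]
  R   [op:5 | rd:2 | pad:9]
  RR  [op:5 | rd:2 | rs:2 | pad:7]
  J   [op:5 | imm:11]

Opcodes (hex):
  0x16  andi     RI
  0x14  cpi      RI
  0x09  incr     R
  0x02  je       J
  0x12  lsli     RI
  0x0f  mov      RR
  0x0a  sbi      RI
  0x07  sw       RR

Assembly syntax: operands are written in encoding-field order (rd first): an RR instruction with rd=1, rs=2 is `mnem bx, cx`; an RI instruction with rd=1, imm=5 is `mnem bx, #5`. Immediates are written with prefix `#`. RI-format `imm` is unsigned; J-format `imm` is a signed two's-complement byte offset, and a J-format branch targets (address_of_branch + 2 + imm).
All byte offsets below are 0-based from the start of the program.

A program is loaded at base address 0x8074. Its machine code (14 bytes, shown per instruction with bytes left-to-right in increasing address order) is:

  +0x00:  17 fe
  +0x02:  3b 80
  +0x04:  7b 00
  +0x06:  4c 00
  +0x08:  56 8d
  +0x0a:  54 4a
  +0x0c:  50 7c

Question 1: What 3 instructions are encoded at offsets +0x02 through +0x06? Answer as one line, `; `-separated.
sw bx, dx; mov bx, cx; incr cx

+0x02: 3b 80 ⇒ word 0x3b80 (big)
  op=0x3b80>>11=0x7 ⇒ sw (RR)
  rd: (w>>9)&0x3=0x1 → bx
  rs: (w>>7)&0x3=0x3 → dx
+0x04: 7b 00 ⇒ word 0x7b00 (big)
  op=0x7b00>>11=0xf ⇒ mov (RR)
  rd: (w>>9)&0x3=0x1 → bx
  rs: (w>>7)&0x3=0x2 → cx
+0x06: 4c 00 ⇒ word 0x4c00 (big)
  op=0x4c00>>11=0x9 ⇒ incr (R)
  rd: (w>>9)&0x3=0x2 → cx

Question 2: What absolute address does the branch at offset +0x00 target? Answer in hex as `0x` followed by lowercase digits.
@+00  big-endian(17 fe) = 0x17fe
  opcode bits[15:11]=0x2: je/J
  imm@[10:0]=0x7fe (s11→-2) ⇒ #-2
  target = base 0x8074 + off 0x00 + 2 + imm -2 = 0x8074

0x8074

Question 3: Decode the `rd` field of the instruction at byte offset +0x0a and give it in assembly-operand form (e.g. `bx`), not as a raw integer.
cx

off 0x0a: read 54 4a as big → 0x544a
  opcode bits[15:11]=0xa: sbi/RI
  rd: (w>>9)&0x3=0x2 → cx
  imm: (w>>0)&0x1ff=0x4a → #74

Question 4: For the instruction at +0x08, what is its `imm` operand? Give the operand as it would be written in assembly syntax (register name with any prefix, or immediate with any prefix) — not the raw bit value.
[08] 56 8d → 0x568d
  opcode bits[15:11]=0xa: sbi/RI
  rd@[10:9]=0x3 ⇒ dx
  imm@[8:0]=0x8d ⇒ #141

#141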